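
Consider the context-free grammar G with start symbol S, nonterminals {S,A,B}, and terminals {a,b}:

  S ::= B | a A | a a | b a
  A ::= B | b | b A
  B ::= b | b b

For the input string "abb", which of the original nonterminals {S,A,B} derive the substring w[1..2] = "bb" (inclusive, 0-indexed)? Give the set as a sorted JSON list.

Convert to CNF:
  S -> T0 T0 | T0 T1 | T1 A | T1 T1 | b
  A -> T0 A | T0 T0 | b
  B -> T0 T0 | b
  T0 -> b
  T1 -> a

Fill CYK table bottom-up — only the sub-triangle for w[1..2]:
  [1..1]={A,B,S,T0}  "b"  orig:{A,B,S}
  [2..2]={A,B,S,T0}  "b"  orig:{A,B,S}
  [1..2]={A,B,S}  "bb"

Original NTs in T[1,2] deriving "bb": ["A", "B", "S"]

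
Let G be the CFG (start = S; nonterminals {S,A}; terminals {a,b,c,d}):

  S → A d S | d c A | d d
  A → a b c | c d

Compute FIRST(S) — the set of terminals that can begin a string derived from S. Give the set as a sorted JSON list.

Compute FIRST by fixpoint:
[1]
  A via A→a b c: +{a}
  A via A→c d: +{c}
  S via S→A d S: +{a,c}
  S via S→d c A: +{d}
  FIRST(S)={a,c,d}  FIRST(A)={a,c}
[2] (stable)
  FIRST(S)={a,c,d}  FIRST(A)={a,c}

FIRST(S) = ["a", "c", "d"]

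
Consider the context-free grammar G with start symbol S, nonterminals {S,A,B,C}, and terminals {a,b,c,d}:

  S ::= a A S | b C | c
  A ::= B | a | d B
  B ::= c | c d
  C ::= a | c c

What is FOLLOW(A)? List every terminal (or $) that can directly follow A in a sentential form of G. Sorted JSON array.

FIRST sets, iterate to fixpoint:
pass 1:
  A via A→a: +{a}
  A via A→d B: +{d}
  B via B→c: +{c}
  C via C→a: +{a}
  C via C→c c: +{c}
  S via S→a A S: +{a}
  S via S→b C: +{b}
  S via S→c: +{c}
  S: {a,b,c}  A: {a,d}  B: {c}  C: {a,c}
pass 2:
  A via A→B: +{c}
  S: {a,b,c}  A: {a,c,d}  B: {c}  C: {a,c}
pass 3: — fixpoint
  S: {a,b,c}  A: {a,c,d}  B: {c}  C: {a,c}

FOLLOW iteration:
initialize: $ ∈ FOLLOW(S)
pass 1:
  S→a A S: FOLLOW(A) ⊇ FIRST(S) = {a,b,c}; new: +{a,b,c}
  S→b C: FOLLOW(C) ⊇ FOLLOW(S) ⊇ {$}; new: +{$}
  FOLLOW(S)={$}  FOLLOW(A)={a,b,c}  FOLLOW(B)={}  FOLLOW(C)={$}
pass 2:
  A→B: FOLLOW(B) ⊇ FOLLOW(A) ⊇ {a,b,c}; new: +{a,b,c}
  FOLLOW(S)={$}  FOLLOW(A)={a,b,c}  FOLLOW(B)={a,b,c}  FOLLOW(C)={$}
pass 3: done
  FOLLOW(S)={$}  FOLLOW(A)={a,b,c}  FOLLOW(B)={a,b,c}  FOLLOW(C)={$}

FOLLOW(A) = ["a", "b", "c"]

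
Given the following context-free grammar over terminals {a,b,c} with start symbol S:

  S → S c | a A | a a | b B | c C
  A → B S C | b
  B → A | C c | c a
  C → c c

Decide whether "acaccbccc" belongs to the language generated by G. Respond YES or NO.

CNF form of G:
  S -> S T0 | T0 C | T1 A | T1 T1 | T2 B
  A -> B X3 | b
  B -> B X4 | C T0 | T0 T1 | b
  C -> T0 T0
  T0 -> c
  T1 -> a
  T2 -> b
  X3 -> S C
  X4 -> S C

Fill CYK table bottom-up:
  [0..0]={T1}  "a"  orig:{}
  [1..1]={T0}  "c"  orig:{}
  [2..2]={T1}  "a"  orig:{}
  [3..3]={T0}  "c"  orig:{}
  [4..4]={T0}  "c"  orig:{}
  [5..5]={A,B,T2}  "b"  orig:{A,B}
  [6..6]={T0}  "c"  orig:{}
  [7..7]={T0}  "c"  orig:{}
  [8..8]={T0}  "c"  orig:{}
  [0..1]=∅  "ac"
  [1..2]={B}  "ca"
  [2..3]=∅  "ac"
  [3..4]={C}  "cc"
  [4..5]=∅  "cb"
  [5..6]=∅  "bc"
  [6..7]={C}  "cc"
  [7..8]={C}  "cc"
  [0..2]=∅  "aca"
  [1..3]=∅  "cac"
  [2..4]=∅  "acc"
  [3..5]=∅  "ccb"
  [4..6]=∅  "cbc"
  [5..7]=∅  "bcc"
  [6..8]={B,S}  "ccc"
  [0..3]=∅  "acac"
  [1..4]=∅  "cacc"
  [2..5]=∅  "accb"
  [3..6]=∅  "ccbc"
  [4..7]=∅  "cbcc"
  [5..8]={S}  "bccc"
  [0..4]=∅  "acacc"
  [1..5]=∅  "caccb"
  [2..6]=∅  "accbc"
  [3..7]=∅  "ccbcc"
  [4..8]=∅  "cbccc"
  [0..5]=∅  "acaccb"
  [1..6]=∅  "caccbc"
  [2..7]=∅  "accbcc"
  [3..8]=∅  "ccbccc"
  [0..6]=∅  "acaccbc"
  [1..7]=∅  "caccbcc"
  [2..8]=∅  "accbccc"
  [0..7]=∅  "acaccbcc"
  [1..8]=∅  "caccbccc"
  [0..8]=∅  "acaccbccc"

S ∉ T[0,8] ⇒ NO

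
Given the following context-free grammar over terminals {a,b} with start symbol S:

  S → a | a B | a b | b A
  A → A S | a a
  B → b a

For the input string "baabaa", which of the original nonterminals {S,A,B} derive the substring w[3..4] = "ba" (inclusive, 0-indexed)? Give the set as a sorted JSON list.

Convert to CNF:
  S -> T0 B | T0 T1 | T1 A | a
  A -> A S | T0 T0
  B -> T1 T0
  T0 -> a
  T1 -> b

CYK table (by increasing span) — only the sub-triangle for w[3..4]:
  [3..3]={T1}  "b"  orig:{}
  [4..4]={S,T0}  "a"  orig:{S}
  [3..4]={B}  "ba"

Original NTs in T[3,4] deriving "ba": ["B"]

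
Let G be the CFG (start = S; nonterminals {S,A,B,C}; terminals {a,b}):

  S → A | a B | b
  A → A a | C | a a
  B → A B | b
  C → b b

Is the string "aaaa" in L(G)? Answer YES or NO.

Convert to CNF:
  S -> A T0 | T0 B | T0 T0 | T1 T1 | b
  A -> A T0 | T0 T0 | T1 T1
  B -> A B | b
  C -> T1 T1
  T0 -> a
  T1 -> b

CYK fill:
  T[0,0] 'a' = {T0}  orig:{}
  T[1,1] 'a' = {T0}  orig:{}
  T[2,2] 'a' = {T0}  orig:{}
  T[3,3] 'a' = {T0}  orig:{}
  T[0,1] 'aa' = {A,S}
  T[1,2] 'aa' = {A,S}
  T[2,3] 'aa' = {A,S}
  T[0,2] 'aaa' = {A,S}
  T[1,3] 'aaa' = {A,S}
  T[0,3] 'aaaa' = {A,S}

S ∈ T[0,3] ⇒ YES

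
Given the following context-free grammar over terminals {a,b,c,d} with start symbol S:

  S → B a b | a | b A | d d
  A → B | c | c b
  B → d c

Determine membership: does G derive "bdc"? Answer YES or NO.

CNF form of G:
  S -> B X4 | T1 A | T2 T2 | a
  A -> T0 T1 | T2 T0 | c
  B -> T2 T0
  T0 -> c
  T1 -> b
  T2 -> d
  T3 -> a
  X4 -> T3 T1

CYK fill:
  cell(0,0) b: {T1}  orig:{}
  cell(1,1) d: {T2}  orig:{}
  cell(2,2) c: {A,T0}  orig:{A}
  cell(0,1) bd: ∅
  cell(1,2) dc: {A,B}
  cell(0,2) bdc: {S}

S ∈ T[0,2] ⇒ YES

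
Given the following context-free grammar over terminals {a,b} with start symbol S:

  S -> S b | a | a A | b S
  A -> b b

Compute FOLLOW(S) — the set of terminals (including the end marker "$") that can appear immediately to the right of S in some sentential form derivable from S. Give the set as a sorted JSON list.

FIRST sets, iterate to fixpoint:
[1]
  A via A→b b: +{b}
  S via S→a: +{a}
  S via S→b S: +{b}
  FIRST[S]={a,b}  FIRST[A]={b}
[2] — fixpoint
  FIRST[S]={a,b}  FIRST[A]={b}

FOLLOW iteration:
initialize: $ ∈ FOLLOW(S)
[1]
  S→S b: FOLLOW(S) ⊇ FIRST(b) = {b}; new: +{b}
  S→a A: FOLLOW(A) ⊇ FOLLOW(S) ⊇ {$,b}; new: +{$,b}
  FOLLOW(S)={$,b}  FOLLOW(A)={$,b}
[2] done
  FOLLOW(S)={$,b}  FOLLOW(A)={$,b}

FOLLOW(S) = ["$", "b"]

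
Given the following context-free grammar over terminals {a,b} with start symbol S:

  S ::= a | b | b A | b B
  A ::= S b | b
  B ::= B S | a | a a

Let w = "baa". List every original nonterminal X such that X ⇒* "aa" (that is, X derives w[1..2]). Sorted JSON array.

CNF form of G:
  S -> T0 A | T0 B | a | b
  A -> S T0 | b
  B -> B S | T1 T1 | a
  T0 -> b
  T1 -> a

Fill CYK table bottom-up, restricted to cells inside w[1..2]:
  [1..1]={B,S,T1}  "a"  orig:{B,S}
  [2..2]={B,S,T1}  "a"  orig:{B,S}
  [1..2]={B}  "aa"

Original NTs in T[1,2] deriving "aa": ["B"]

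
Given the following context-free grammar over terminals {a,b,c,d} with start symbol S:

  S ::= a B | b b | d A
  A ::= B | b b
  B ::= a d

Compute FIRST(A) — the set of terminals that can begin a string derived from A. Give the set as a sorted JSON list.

Compute FIRST by fixpoint:
pass 1:
  A via A→b b: +{b}
  B via B→a d: +{a}
  S via S→a B: +{a}
  S via S→b b: +{b}
  S via S→d A: +{d}
  S: {a,b,d}  A: {b}  B: {a}
pass 2:
  A via A→B: +{a}
  S: {a,b,d}  A: {a,b}  B: {a}
pass 3: (no change)
  S: {a,b,d}  A: {a,b}  B: {a}

FIRST(A) = ["a", "b"]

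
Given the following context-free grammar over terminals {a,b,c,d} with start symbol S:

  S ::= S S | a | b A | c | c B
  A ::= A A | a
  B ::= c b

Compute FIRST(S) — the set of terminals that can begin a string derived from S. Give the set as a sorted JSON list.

Compute FIRST by fixpoint:
pass 1:
  A via A→a: +{a}
  B via B→c b: +{c}
  S via S→a: +{a}
  S via S→b A: +{b}
  S via S→c: +{c}
  FIRST(S)={a,b,c}  FIRST(A)={a}  FIRST(B)={c}
pass 2: — fixpoint
  FIRST(S)={a,b,c}  FIRST(A)={a}  FIRST(B)={c}

FIRST(S) = ["a", "b", "c"]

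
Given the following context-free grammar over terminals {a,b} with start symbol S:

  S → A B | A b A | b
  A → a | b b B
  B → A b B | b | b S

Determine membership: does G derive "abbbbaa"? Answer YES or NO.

CNF form of G:
  S -> A B | A X3 | b
  A -> T0 X1 | a
  B -> A X2 | T0 S | b
  T0 -> b
  X1 -> T0 B
  X2 -> T0 B
  X3 -> T0 A

CYK table (by increasing span):
  T[0,0] 'a' = {A}
  T[1,1] 'b' = {B,S,T0}  orig:{B,S}
  T[2,2] 'b' = {B,S,T0}  orig:{B,S}
  T[3,3] 'b' = {B,S,T0}  orig:{B,S}
  T[4,4] 'b' = {B,S,T0}  orig:{B,S}
  T[5,5] 'a' = {A}
  T[6,6] 'a' = {A}
  T[0,1] 'ab' = {S}
  T[1,2] 'bb' = {B,X1,X2}  orig:{B}
  T[2,3] 'bb' = {B,X1,X2}  orig:{B}
  T[3,4] 'bb' = {B,X1,X2}  orig:{B}
  T[4,5] 'ba' = {X3}  orig:{}
  T[5,6] 'aa' = ∅
  T[0,2] 'abb' = {B,S}
  T[1,3] 'bbb' = {A,X1,X2}  orig:{A}
  T[2,4] 'bbb' = {A,X1,X2}  orig:{A}
  T[3,5] 'bba' = ∅
  T[4,6] 'baa' = ∅
  T[0,3] 'abbb' = {B}
  T[1,4] 'bbbb' = {A,S,X3}  orig:{A,S}
  T[2,5] 'bbba' = ∅
  T[3,6] 'bbaa' = ∅
  T[0,4] 'abbbb' = {S}
  T[1,5] 'bbbba' = {S}
  T[2,6] 'bbbaa' = ∅
  T[0,5] 'abbbba' = ∅
  T[1,6] 'bbbbaa' = ∅
  T[0,6] 'abbbbaa' = ∅

S ∉ T[0,6] ⇒ NO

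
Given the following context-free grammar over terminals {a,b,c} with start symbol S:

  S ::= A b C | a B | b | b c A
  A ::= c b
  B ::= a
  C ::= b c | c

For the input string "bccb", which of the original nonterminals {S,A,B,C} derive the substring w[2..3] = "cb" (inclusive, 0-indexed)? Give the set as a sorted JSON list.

Convert to CNF:
  S -> A X3 | T1 X4 | T2 B | b
  A -> T0 T1
  B -> a
  C -> T1 T0 | c
  T0 -> c
  T1 -> b
  T2 -> a
  X3 -> T1 C
  X4 -> T0 A

Fill CYK table bottom-up (cells [i..j] with 2 ≤ i ≤ j ≤ 3 only):
  cell(2,2) c: {C,T0}  orig:{C}
  cell(3,3) b: {S,T1}  orig:{S}
  cell(2,3) cb: {A}

Original NTs in T[2,3] deriving "cb": ["A"]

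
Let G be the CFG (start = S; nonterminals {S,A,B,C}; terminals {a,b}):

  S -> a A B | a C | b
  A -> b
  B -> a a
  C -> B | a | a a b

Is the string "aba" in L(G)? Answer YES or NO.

CNF form of G:
  S -> T0 C | T0 X3 | b
  A -> b
  B -> T0 T0
  C -> T0 T0 | T0 X2 | a
  T0 -> a
  T1 -> b
  X2 -> T0 T1
  X3 -> A B

CYK table (by increasing span):
  [0..0]={C,T0}  "a"  orig:{C}
  [1..1]={A,S,T1}  "b"  orig:{A,S}
  [2..2]={C,T0}  "a"  orig:{C}
  [0..1]={X2}  "ab"  orig:{}
  [1..2]=∅  "ba"
  [0..2]=∅  "aba"

S ∉ T[0,2] ⇒ NO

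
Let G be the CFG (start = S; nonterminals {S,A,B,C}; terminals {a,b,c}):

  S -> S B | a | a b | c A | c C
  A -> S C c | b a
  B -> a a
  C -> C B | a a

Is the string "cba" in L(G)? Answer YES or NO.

CNF form of G:
  S -> S B | T0 A | T0 C | T2 T1 | a
  A -> S X3 | T1 T2
  B -> T2 T2
  C -> C B | T2 T2
  T0 -> c
  T1 -> b
  T2 -> a
  X3 -> C T0

CYK table (by increasing span):
  cell(0,0) c: {T0}  orig:{}
  cell(1,1) b: {T1}  orig:{}
  cell(2,2) a: {S,T2}  orig:{S}
  cell(0,1) cb: ∅
  cell(1,2) ba: {A}
  cell(0,2) cba: {S}

S ∈ T[0,2] ⇒ YES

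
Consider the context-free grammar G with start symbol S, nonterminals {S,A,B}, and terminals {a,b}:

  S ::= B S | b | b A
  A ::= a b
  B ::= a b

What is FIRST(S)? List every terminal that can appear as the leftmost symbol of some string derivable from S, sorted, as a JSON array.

Compute FIRST by fixpoint:
round 1:
  A via A→a b: +{a}
  B via B→a b: +{a}
  S via S→B S: +{a}
  S via S→b: +{b}
  FIRST(S)={a,b}  FIRST(A)={a}  FIRST(B)={a}
round 2: done
  FIRST(S)={a,b}  FIRST(A)={a}  FIRST(B)={a}

FIRST(S) = ["a", "b"]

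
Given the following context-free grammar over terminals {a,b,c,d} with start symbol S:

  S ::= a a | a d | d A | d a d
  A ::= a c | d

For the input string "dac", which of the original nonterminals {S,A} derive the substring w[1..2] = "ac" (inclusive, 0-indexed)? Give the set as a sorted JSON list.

Convert to CNF:
  S -> T0 T0 | T0 T2 | T2 A | T2 X3
  A -> T0 T1 | d
  T0 -> a
  T1 -> c
  T2 -> d
  X3 -> T0 T2

CYK fill — only the sub-triangle for w[1..2]:
  [1..1]={T0}  "a"  orig:{}
  [2..2]={T1}  "c"  orig:{}
  [1..2]={A}  "ac"

Original NTs in T[1,2] deriving "ac": ["A"]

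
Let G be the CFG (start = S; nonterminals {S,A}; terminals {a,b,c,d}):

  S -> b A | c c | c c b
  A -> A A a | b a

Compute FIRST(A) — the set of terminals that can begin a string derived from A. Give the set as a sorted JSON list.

FIRST sets, iterate to fixpoint:
pass 1:
  A via A→b a: +{b}
  S via S→b A: +{b}
  S via S→c c: +{c}
  FIRST(S)={b,c}  FIRST(A)={b}
pass 2: — fixpoint
  FIRST(S)={b,c}  FIRST(A)={b}

FIRST(A) = ["b"]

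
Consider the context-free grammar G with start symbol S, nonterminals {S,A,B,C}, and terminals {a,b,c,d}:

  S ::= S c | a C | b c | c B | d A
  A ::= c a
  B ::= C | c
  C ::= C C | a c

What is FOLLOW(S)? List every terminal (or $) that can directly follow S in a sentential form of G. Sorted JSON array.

FIRST sets, iterate to fixpoint:
[1]
  A via A→c a: +{c}
  B via B→c: +{c}
  C via C→a c: +{a}
  S via S→a C: +{a}
  S via S→b c: +{b}
  S via S→c B: +{c}
  S via S→d A: +{d}
  S: {a,b,c,d}  A: {c}  B: {c}  C: {a}
[2]
  B via B→C: +{a}
  S: {a,b,c,d}  A: {c}  B: {a,c}  C: {a}
[3] done
  S: {a,b,c,d}  A: {c}  B: {a,c}  C: {a}

FOLLOW sets:
initialize: $ ∈ FOLLOW(S)
[1]
  C→C C: FOLLOW(C) ⊇ FIRST(C) = {a}; new: +{a}
  S→S c: FOLLOW(S) ⊇ FIRST(c) = {c}; new: +{c}
  S→a C: FOLLOW(C) ⊇ FOLLOW(S) ⊇ {$,c}; new: +{$,c}
  S→c B: FOLLOW(B) ⊇ FOLLOW(S) ⊇ {$,c}; new: +{$,c}
  S→d A: FOLLOW(A) ⊇ FOLLOW(S) ⊇ {$,c}; new: +{$,c}
  S: {$,c}  A: {$,c}  B: {$,c}  C: {$,a,c}
[2] done
  S: {$,c}  A: {$,c}  B: {$,c}  C: {$,a,c}

FOLLOW(S) = ["$", "c"]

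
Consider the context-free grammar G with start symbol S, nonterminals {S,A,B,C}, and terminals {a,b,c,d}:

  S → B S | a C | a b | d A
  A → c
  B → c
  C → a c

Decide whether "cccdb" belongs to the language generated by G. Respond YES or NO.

Convert to CNF:
  S -> B S | T0 C | T0 T2 | T3 A
  A -> c
  B -> c
  C -> T0 T1
  T0 -> a
  T1 -> c
  T2 -> b
  T3 -> d

CYK fill:
  [0..0]={A,B,T1}  "c"  orig:{A,B}
  [1..1]={A,B,T1}  "c"  orig:{A,B}
  [2..2]={A,B,T1}  "c"  orig:{A,B}
  [3..3]={T3}  "d"  orig:{}
  [4..4]={T2}  "b"  orig:{}
  [0..1]=∅  "cc"
  [1..2]=∅  "cc"
  [2..3]=∅  "cd"
  [3..4]=∅  "db"
  [0..2]=∅  "ccc"
  [1..3]=∅  "ccd"
  [2..4]=∅  "cdb"
  [0..3]=∅  "cccd"
  [1..4]=∅  "ccdb"
  [0..4]=∅  "cccdb"

S ∉ T[0,4] ⇒ NO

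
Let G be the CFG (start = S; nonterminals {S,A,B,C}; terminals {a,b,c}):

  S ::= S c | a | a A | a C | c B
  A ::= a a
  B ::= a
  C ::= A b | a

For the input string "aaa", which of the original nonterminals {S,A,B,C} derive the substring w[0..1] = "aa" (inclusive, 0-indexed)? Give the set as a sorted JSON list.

CNF form of G:
  S -> S T2 | T0 A | T0 C | T2 B | a
  A -> T0 T0
  B -> a
  C -> A T1 | a
  T0 -> a
  T1 -> b
  T2 -> c

CYK table (by increasing span) — only the sub-triangle for w[0..1]:
  T[0,0] 'a' = {B,C,S,T0}  orig:{B,C,S}
  T[1,1] 'a' = {B,C,S,T0}  orig:{B,C,S}
  T[0,1] 'aa' = {A,S}

Original NTs in T[0,1] deriving "aa": ["A", "S"]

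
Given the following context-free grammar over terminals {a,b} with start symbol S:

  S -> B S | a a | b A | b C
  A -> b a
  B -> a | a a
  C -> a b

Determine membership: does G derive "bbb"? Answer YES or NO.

CNF form of G:
  S -> B S | T0 A | T0 C | T1 T1
  A -> T0 T1
  B -> T1 T1 | a
  C -> T1 T0
  T0 -> b
  T1 -> a

Fill CYK table bottom-up:
  cell(0,0) b: {T0}  orig:{}
  cell(1,1) b: {T0}  orig:{}
  cell(2,2) b: {T0}  orig:{}
  cell(0,1) bb: ∅
  cell(1,2) bb: ∅
  cell(0,2) bbb: ∅

S ∉ T[0,2] ⇒ NO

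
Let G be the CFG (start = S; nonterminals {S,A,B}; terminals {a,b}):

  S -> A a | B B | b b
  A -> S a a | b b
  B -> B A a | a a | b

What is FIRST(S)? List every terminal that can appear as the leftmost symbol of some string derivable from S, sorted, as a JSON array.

Compute FIRST by fixpoint:
round 1:
  A via A→b b: +{b}
  B via B→a a: +{a}
  B via B→b: +{b}
  S via S→A a: +{b}
  S via S→B B: +{a}
  S: {a,b}  A: {b}  B: {a,b}
round 2:
  A via A→S a a: +{a}
  S: {a,b}  A: {a,b}  B: {a,b}
round 3: (stable)
  S: {a,b}  A: {a,b}  B: {a,b}

FIRST(S) = ["a", "b"]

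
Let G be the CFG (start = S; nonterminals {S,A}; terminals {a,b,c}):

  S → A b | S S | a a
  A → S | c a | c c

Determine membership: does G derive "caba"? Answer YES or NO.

CNF form of G:
  S -> A T0 | S S | T1 T1
  A -> A T0 | S S | T1 T1 | T2 T1 | T2 T2
  T0 -> b
  T1 -> a
  T2 -> c

CYK table (by increasing span):
  [0..0]={T2}  "c"  orig:{}
  [1..1]={T1}  "a"  orig:{}
  [2..2]={T0}  "b"  orig:{}
  [3..3]={T1}  "a"  orig:{}
  [0..1]={A}  "ca"
  [1..2]=∅  "ab"
  [2..3]=∅  "ba"
  [0..2]={A,S}  "cab"
  [1..3]=∅  "aba"
  [0..3]=∅  "caba"

S ∉ T[0,3] ⇒ NO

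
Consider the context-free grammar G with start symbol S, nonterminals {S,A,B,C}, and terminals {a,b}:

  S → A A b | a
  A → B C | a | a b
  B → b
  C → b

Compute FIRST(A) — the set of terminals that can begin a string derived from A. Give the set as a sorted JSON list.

FIRST sets, iterate to fixpoint:
pass 1:
  A via A→a: +{a}
  B via B→b: +{b}
  C via C→b: +{b}
  S via S→A A b: +{a}
  FIRST(S)={a}  FIRST(A)={a}  FIRST(B)={b}  FIRST(C)={b}
pass 2:
  A via A→B C: +{b}
  S via S→A A b: +{b}
  FIRST(S)={a,b}  FIRST(A)={a,b}  FIRST(B)={b}  FIRST(C)={b}
pass 3: (no change)
  FIRST(S)={a,b}  FIRST(A)={a,b}  FIRST(B)={b}  FIRST(C)={b}

FIRST(A) = ["a", "b"]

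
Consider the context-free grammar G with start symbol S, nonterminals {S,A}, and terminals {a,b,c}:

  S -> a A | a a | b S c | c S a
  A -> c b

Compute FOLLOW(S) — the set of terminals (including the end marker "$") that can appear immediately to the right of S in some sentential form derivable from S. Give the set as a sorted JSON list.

Compute FIRST by fixpoint:
[1]
  A via A→c b: +{c}
  S via S→a A: +{a}
  S via S→b S c: +{b}
  S via S→c S a: +{c}
  S: {a,b,c}  A: {c}
[2] — fixpoint
  S: {a,b,c}  A: {c}

FOLLOW sets:
seed FOLLOW(S) with $
iter 1:
  S→a A: FOLLOW(A) ⊇ FOLLOW(S) ⊇ {$}; new: +{$}
  S→b S c: FOLLOW(S) ⊇ FIRST(c) = {c}; new: +{c}
  S→c S a: FOLLOW(S) ⊇ FIRST(a) = {a}; new: +{a}
  FOLLOW(S)={$,a,c}  FOLLOW(A)={$}
iter 2:
  S→a A: FOLLOW(A) ⊇ FOLLOW(S) ⊇ {$,a,c}; new: +{a,c}
  FOLLOW(S)={$,a,c}  FOLLOW(A)={$,a,c}
iter 3: — fixpoint
  FOLLOW(S)={$,a,c}  FOLLOW(A)={$,a,c}

FOLLOW(S) = ["$", "a", "c"]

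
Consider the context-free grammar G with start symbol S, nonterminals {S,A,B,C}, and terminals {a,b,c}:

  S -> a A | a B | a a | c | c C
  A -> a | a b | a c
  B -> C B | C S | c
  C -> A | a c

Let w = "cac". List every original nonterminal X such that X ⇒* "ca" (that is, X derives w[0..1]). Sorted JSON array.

Convert to CNF:
  S -> T0 A | T0 B | T0 T0 | T2 C | c
  A -> T0 T1 | T0 T2 | a
  B -> C B | C S | c
  C -> T0 T1 | T0 T2 | a
  T0 -> a
  T1 -> b
  T2 -> c

CYK table (by increasing span) (cells [i..j] with 0 ≤ i ≤ j ≤ 1 only):
  cell(0,0) c: {B,S,T2}  orig:{B,S}
  cell(1,1) a: {A,C,T0}  orig:{A,C}
  cell(0,1) ca: {S}

Original NTs in T[0,1] deriving "ca": ["S"]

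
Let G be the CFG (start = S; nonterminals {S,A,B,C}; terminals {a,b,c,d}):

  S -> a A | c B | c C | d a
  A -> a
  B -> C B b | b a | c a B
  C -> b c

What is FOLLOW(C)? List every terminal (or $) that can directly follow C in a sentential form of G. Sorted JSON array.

Compute FIRST by fixpoint:
[1]
  A via A→a: +{a}
  B via B→b a: +{b}
  B via B→c a B: +{c}
  C via C→b c: +{b}
  S via S→a A: +{a}
  S via S→c B: +{c}
  S via S→d a: +{d}
  S: {a,c,d}  A: {a}  B: {b,c}  C: {b}
[2] done
  S: {a,c,d}  A: {a}  B: {b,c}  C: {b}

Compute FOLLOW by fixpoint:
FOLLOW(S) := {$}
iter 1:
  B→C B b: FOLLOW(C) ⊇ FIRST(B) = {b,c}; new: +{b,c}
  B→C B b: FOLLOW(B) ⊇ FIRST(b) = {b}; new: +{b}
  S→a A: FOLLOW(A) ⊇ FOLLOW(S) ⊇ {$}; new: +{$}
  S→c B: FOLLOW(B) ⊇ FOLLOW(S) ⊇ {$}; new: +{$}
  S→c C: FOLLOW(C) ⊇ FOLLOW(S) ⊇ {$}; new: +{$}
  FOLLOW[S]={$}  FOLLOW[A]={$}  FOLLOW[B]={$,b}  FOLLOW[C]={$,b,c}
iter 2: (stable)
  FOLLOW[S]={$}  FOLLOW[A]={$}  FOLLOW[B]={$,b}  FOLLOW[C]={$,b,c}

FOLLOW(C) = ["$", "b", "c"]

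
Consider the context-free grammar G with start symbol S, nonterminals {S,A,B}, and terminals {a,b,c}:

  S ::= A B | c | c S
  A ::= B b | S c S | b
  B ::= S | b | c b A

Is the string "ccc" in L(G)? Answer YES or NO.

Convert to CNF:
  S -> A B | T1 S | c
  A -> B T0 | S X2 | b
  B -> A B | T1 S | T1 X3 | b | c
  T0 -> b
  T1 -> c
  X2 -> T1 S
  X3 -> T0 A

CYK table (by increasing span):
  T[0,0] 'c' = {B,S,T1}  orig:{B,S}
  T[1,1] 'c' = {B,S,T1}  orig:{B,S}
  T[2,2] 'c' = {B,S,T1}  orig:{B,S}
  T[0,1] 'cc' = {B,S,X2}  orig:{B,S}
  T[1,2] 'cc' = {B,S,X2}  orig:{B,S}
  T[0,2] 'ccc' = {A,B,S,X2}  orig:{A,B,S}

S ∈ T[0,2] ⇒ YES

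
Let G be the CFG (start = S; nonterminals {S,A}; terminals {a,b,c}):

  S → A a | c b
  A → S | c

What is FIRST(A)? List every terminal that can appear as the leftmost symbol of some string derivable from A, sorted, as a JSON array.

Compute FIRST by fixpoint:
pass 1:
  A via A→c: +{c}
  S via S→A a: +{c}
  FIRST(S)={c}  FIRST(A)={c}
pass 2: (stable)
  FIRST(S)={c}  FIRST(A)={c}

FIRST(A) = ["c"]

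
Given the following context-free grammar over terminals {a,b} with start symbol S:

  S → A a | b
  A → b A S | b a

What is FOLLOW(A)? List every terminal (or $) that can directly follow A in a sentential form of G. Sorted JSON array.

FIRST sets, iterate to fixpoint:
iter 1:
  A via A→b A S: +{b}
  S via S→A a: +{b}
  FIRST(S)={b}  FIRST(A)={b}
iter 2: (stable)
  FIRST(S)={b}  FIRST(A)={b}

FOLLOW sets:
initialize: $ ∈ FOLLOW(S)
round 1:
  A→b A S: FOLLOW(A) ⊇ FIRST(S) = {b}; new: +{b}
  A→b A S: FOLLOW(S) ⊇ FOLLOW(A) ⊇ {b}; new: +{b}
  S→A a: FOLLOW(A) ⊇ FIRST(a) = {a}; new: +{a}
  FOLLOW(S)={$,b}  FOLLOW(A)={a,b}
round 2:
  A→b A S: FOLLOW(S) ⊇ FOLLOW(A) ⊇ {a,b}; new: +{a}
  FOLLOW(S)={$,a,b}  FOLLOW(A)={a,b}
round 3: (stable)
  FOLLOW(S)={$,a,b}  FOLLOW(A)={a,b}

FOLLOW(A) = ["a", "b"]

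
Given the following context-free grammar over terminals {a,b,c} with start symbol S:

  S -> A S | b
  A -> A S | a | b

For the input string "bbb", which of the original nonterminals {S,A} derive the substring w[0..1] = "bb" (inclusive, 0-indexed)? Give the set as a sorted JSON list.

Convert to CNF:
  S -> A S | b
  A -> A S | a | b

CYK table (by increasing span) (cells [i..j] with 0 ≤ i ≤ j ≤ 1 only):
  cell(0,0) b: {A,S}
  cell(1,1) b: {A,S}
  cell(0,1) bb: {A,S}

Original NTs in T[0,1] deriving "bb": ["A", "S"]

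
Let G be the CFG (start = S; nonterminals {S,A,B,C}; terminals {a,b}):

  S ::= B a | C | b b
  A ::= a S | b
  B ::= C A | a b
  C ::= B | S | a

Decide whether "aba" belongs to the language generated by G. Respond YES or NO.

CNF form of G:
  S -> B T0 | C A | T0 T1 | T1 T1 | a
  A -> T0 S | b
  B -> C A | T0 T1
  C -> B T0 | C A | T0 T1 | T1 T1 | a
  T0 -> a
  T1 -> b

CYK table (by increasing span):
  [0..0]={C,S,T0}  "a"  orig:{C,S}
  [1..1]={A,T1}  "b"  orig:{A}
  [2..2]={C,S,T0}  "a"  orig:{C,S}
  [0..1]={B,C,S}  "ab"
  [1..2]=∅  "ba"
  [0..2]={C,S}  "aba"

S ∈ T[0,2] ⇒ YES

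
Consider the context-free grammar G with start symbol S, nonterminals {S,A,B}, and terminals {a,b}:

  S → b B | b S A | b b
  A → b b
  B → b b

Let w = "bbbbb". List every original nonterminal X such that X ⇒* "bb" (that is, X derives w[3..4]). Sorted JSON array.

CNF form of G:
  S -> T0 B | T0 T0 | T0 X1
  A -> T0 T0
  B -> T0 T0
  T0 -> b
  X1 -> S A

CYK table (by increasing span) — only the sub-triangle for w[3..4]:
  cell(3,3) b: {T0}  orig:{}
  cell(4,4) b: {T0}  orig:{}
  cell(3,4) bb: {A,B,S}

Original NTs in T[3,4] deriving "bb": ["A", "B", "S"]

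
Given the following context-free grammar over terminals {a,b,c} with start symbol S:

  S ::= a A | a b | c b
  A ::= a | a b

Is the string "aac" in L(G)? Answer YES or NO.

CNF form of G:
  S -> T0 A | T0 T1 | T2 T1
  A -> T0 T1 | a
  T0 -> a
  T1 -> b
  T2 -> c

CYK fill:
  T[0,0] 'a' = {A,T0}  orig:{A}
  T[1,1] 'a' = {A,T0}  orig:{A}
  T[2,2] 'c' = {T2}  orig:{}
  T[0,1] 'aa' = {S}
  T[1,2] 'ac' = ∅
  T[0,2] 'aac' = ∅

S ∉ T[0,2] ⇒ NO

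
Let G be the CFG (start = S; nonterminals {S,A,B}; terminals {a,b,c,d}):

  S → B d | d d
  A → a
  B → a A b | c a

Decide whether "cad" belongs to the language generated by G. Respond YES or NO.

CNF form of G:
  S -> B T3 | T3 T3
  A -> a
  B -> T0 X4 | T2 T0
  T0 -> a
  T1 -> b
  T2 -> c
  T3 -> d
  X4 -> A T1

CYK fill:
  [0..0]={T2}  "c"  orig:{}
  [1..1]={A,T0}  "a"  orig:{A}
  [2..2]={T3}  "d"  orig:{}
  [0..1]={B}  "ca"
  [1..2]=∅  "ad"
  [0..2]={S}  "cad"

S ∈ T[0,2] ⇒ YES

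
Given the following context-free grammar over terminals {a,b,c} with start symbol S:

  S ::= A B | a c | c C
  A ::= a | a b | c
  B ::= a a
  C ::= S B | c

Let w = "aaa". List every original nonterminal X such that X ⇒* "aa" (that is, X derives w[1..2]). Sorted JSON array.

CNF form of G:
  S -> A B | T0 T2 | T2 C
  A -> T0 T1 | a | c
  B -> T0 T0
  C -> S B | c
  T0 -> a
  T1 -> b
  T2 -> c

Fill CYK table bottom-up — only the sub-triangle for w[1..2]:
  [1..1]={A,T0}  "a"  orig:{A}
  [2..2]={A,T0}  "a"  orig:{A}
  [1..2]={B}  "aa"

Original NTs in T[1,2] deriving "aa": ["B"]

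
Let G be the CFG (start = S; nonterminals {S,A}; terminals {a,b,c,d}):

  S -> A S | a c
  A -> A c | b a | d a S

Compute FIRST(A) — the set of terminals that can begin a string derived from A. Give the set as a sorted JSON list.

Compute FIRST by fixpoint:
round 1:
  A via A→b a: +{b}
  A via A→d a S: +{d}
  S via S→A S: +{b,d}
  S via S→a c: +{a}
  FIRST(S)={a,b,d}  FIRST(A)={b,d}
round 2: (stable)
  FIRST(S)={a,b,d}  FIRST(A)={b,d}

FIRST(A) = ["b", "d"]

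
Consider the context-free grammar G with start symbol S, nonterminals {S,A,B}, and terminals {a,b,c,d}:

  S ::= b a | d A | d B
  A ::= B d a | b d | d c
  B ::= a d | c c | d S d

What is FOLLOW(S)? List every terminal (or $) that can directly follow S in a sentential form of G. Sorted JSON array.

FIRST iteration:
iter 1:
  A via A→b d: +{b}
  A via A→d c: +{d}
  B via B→a d: +{a}
  B via B→c c: +{c}
  B via B→d S d: +{d}
  S via S→b a: +{b}
  S via S→d A: +{d}
  FIRST(S)={b,d}  FIRST(A)={b,d}  FIRST(B)={a,c,d}
iter 2:
  A via A→B d a: +{a,c}
  FIRST(S)={b,d}  FIRST(A)={a,b,c,d}  FIRST(B)={a,c,d}
iter 3: — fixpoint
  FIRST(S)={b,d}  FIRST(A)={a,b,c,d}  FIRST(B)={a,c,d}

FOLLOW iteration:
seed FOLLOW(S) with $
[1]
  A→B d a: FOLLOW(B) ⊇ FIRST(d) = {d}; new: +{d}
  B→d S d: FOLLOW(S) ⊇ FIRST(d) = {d}; new: +{d}
  S→d A: FOLLOW(A) ⊇ FOLLOW(S) ⊇ {$,d}; new: +{$,d}
  S→d B: FOLLOW(B) ⊇ FOLLOW(S) ⊇ {$,d}; new: +{$}
  S: {$,d}  A: {$,d}  B: {$,d}
[2] done
  S: {$,d}  A: {$,d}  B: {$,d}

FOLLOW(S) = ["$", "d"]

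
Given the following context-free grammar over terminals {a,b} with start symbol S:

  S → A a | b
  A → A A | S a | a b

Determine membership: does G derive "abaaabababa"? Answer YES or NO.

CNF form of G:
  S -> A T0 | b
  A -> A A | S T0 | T0 T1
  T0 -> a
  T1 -> b

CYK table (by increasing span):
  cell(0,0) a: {T0}  orig:{}
  cell(1,1) b: {S,T1}  orig:{S}
  cell(2,2) a: {T0}  orig:{}
  cell(3,3) a: {T0}  orig:{}
  cell(4,4) a: {T0}  orig:{}
  cell(5,5) b: {S,T1}  orig:{S}
  cell(6,6) a: {T0}  orig:{}
  cell(7,7) b: {S,T1}  orig:{S}
  cell(8,8) a: {T0}  orig:{}
  cell(9,9) b: {S,T1}  orig:{S}
  cell(10,10) a: {T0}  orig:{}
  cell(0,1) ab: {A}
  cell(1,2) ba: {A}
  cell(2,3) aa: ∅
  cell(3,4) aa: ∅
  cell(4,5) ab: {A}
  cell(5,6) ba: {A}
  cell(6,7) ab: {A}
  cell(7,8) ba: {A}
  cell(8,9) ab: {A}
  cell(9,10) ba: {A}
  cell(0,2) aba: {S}
  cell(1,3) baa: {S}
  cell(2,4) aaa: ∅
  cell(3,5) aab: ∅
  cell(4,6) aba: {S}
  cell(5,7) bab: ∅
  cell(6,8) aba: {S}
  cell(7,9) bab: ∅
  cell(8,10) aba: {S}
  cell(0,3) abaa: {A}
  cell(1,4) baaa: {A}
  cell(2,5) aaab: ∅
  cell(3,6) aaba: ∅
  cell(4,7) abab: {A}
  cell(5,8) baba: {A}
  cell(6,9) abab: {A}
  cell(7,10) baba: {A}
  cell(0,4) abaaa: {S}
  cell(1,5) baaab: ∅
  cell(2,6) aaaba: ∅
  cell(3,7) aabab: ∅
  cell(4,8) ababa: {S}
  cell(5,9) babab: ∅
  cell(6,10) ababa: {S}
  cell(0,5) abaaab: {A}
  cell(1,6) baaaba: {A}
  cell(2,7) aaabab: ∅
  cell(3,8) aababa: ∅
  cell(4,9) ababab: {A}
  cell(5,10) bababa: {A}
  cell(0,6) abaaaba: {S}
  cell(1,7) baaabab: ∅
  cell(2,8) aaababa: ∅
  cell(3,9) aababab: ∅
  cell(4,10) abababa: {S}
  cell(0,7) abaaabab: {A}
  cell(1,8) baaababa: {A}
  cell(2,9) aaababab: ∅
  cell(3,10) aabababa: ∅
  cell(0,8) abaaababa: {S}
  cell(1,9) baaababab: ∅
  cell(2,10) aaabababa: ∅
  cell(0,9) abaaababab: {A}
  cell(1,10) baaabababa: {A}
  cell(0,10) abaaabababa: {S}

S ∈ T[0,10] ⇒ YES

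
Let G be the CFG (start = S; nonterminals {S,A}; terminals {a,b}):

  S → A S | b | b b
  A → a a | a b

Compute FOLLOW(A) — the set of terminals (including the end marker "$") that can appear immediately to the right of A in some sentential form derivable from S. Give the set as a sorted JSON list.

FIRST iteration:
iter 1:
  A via A→a a: +{a}
  S via S→A S: +{a}
  S via S→b: +{b}
  S: {a,b}  A: {a}
iter 2: (no change)
  S: {a,b}  A: {a}

FOLLOW sets:
initialize: $ ∈ FOLLOW(S)
iter 1:
  S→A S: FOLLOW(A) ⊇ FIRST(S) = {a,b}; new: +{a,b}
  FOLLOW(S)={$}  FOLLOW(A)={a,b}
iter 2: done
  FOLLOW(S)={$}  FOLLOW(A)={a,b}

FOLLOW(A) = ["a", "b"]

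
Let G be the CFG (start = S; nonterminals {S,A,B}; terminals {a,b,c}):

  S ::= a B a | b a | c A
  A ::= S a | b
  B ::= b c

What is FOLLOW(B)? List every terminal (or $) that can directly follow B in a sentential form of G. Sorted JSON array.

FIRST iteration:
[1]
  A via A→b: +{b}
  B via B→b c: +{b}
  S via S→a B a: +{a}
  S via S→b a: +{b}
  S via S→c A: +{c}
  FIRST(S)={a,b,c}  FIRST(A)={b}  FIRST(B)={b}
[2]
  A via A→S a: +{a,c}
  FIRST(S)={a,b,c}  FIRST(A)={a,b,c}  FIRST(B)={b}
[3] done
  FIRST(S)={a,b,c}  FIRST(A)={a,b,c}  FIRST(B)={b}

FOLLOW sets:
initialize: $ ∈ FOLLOW(S)
pass 1:
  A→S a: FOLLOW(S) ⊇ FIRST(a) = {a}; new: +{a}
  S→a B a: FOLLOW(B) ⊇ FIRST(a) = {a}; new: +{a}
  S→c A: FOLLOW(A) ⊇ FOLLOW(S) ⊇ {$,a}; new: +{$,a}
  S: {$,a}  A: {$,a}  B: {a}
pass 2: done
  S: {$,a}  A: {$,a}  B: {a}

FOLLOW(B) = ["a"]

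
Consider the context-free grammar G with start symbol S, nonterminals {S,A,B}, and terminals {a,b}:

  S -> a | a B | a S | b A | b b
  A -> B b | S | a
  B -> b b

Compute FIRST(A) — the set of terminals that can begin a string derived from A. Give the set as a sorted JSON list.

FIRST iteration:
round 1:
  A via A→a: +{a}
  B via B→b b: +{b}
  S via S→a: +{a}
  S via S→b A: +{b}
  S: {a,b}  A: {a}  B: {b}
round 2:
  A via A→B b: +{b}
  S: {a,b}  A: {a,b}  B: {b}
round 3: done
  S: {a,b}  A: {a,b}  B: {b}

FIRST(A) = ["a", "b"]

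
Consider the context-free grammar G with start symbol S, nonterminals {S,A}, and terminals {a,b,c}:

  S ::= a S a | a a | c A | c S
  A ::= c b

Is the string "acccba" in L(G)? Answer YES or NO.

Convert to CNF:
  S -> T0 A | T0 S | T2 T2 | T2 X3
  A -> T0 T1
  T0 -> c
  T1 -> b
  T2 -> a
  X3 -> S T2

Fill CYK table bottom-up:
  cell(0,0) a: {T2}  orig:{}
  cell(1,1) c: {T0}  orig:{}
  cell(2,2) c: {T0}  orig:{}
  cell(3,3) c: {T0}  orig:{}
  cell(4,4) b: {T1}  orig:{}
  cell(5,5) a: {T2}  orig:{}
  cell(0,1) ac: ∅
  cell(1,2) cc: ∅
  cell(2,3) cc: ∅
  cell(3,4) cb: {A}
  cell(4,5) ba: ∅
  cell(0,2) acc: ∅
  cell(1,3) ccc: ∅
  cell(2,4) ccb: {S}
  cell(3,5) cba: ∅
  cell(0,3) accc: ∅
  cell(1,4) cccb: {S}
  cell(2,5) ccba: {X3}  orig:{}
  cell(0,4) acccb: ∅
  cell(1,5) cccba: {X3}  orig:{}
  cell(0,5) acccba: {S}

S ∈ T[0,5] ⇒ YES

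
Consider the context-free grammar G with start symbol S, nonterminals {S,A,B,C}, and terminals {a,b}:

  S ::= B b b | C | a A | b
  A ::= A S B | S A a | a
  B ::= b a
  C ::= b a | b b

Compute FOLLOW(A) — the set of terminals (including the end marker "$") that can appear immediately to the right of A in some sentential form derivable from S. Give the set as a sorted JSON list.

Compute FIRST by fixpoint:
pass 1:
  A via A→a: +{a}
  B via B→b a: +{b}
  C via C→b a: +{b}
  S via S→B b b: +{b}
  S via S→a A: +{a}
  FIRST(S)={a,b}  FIRST(A)={a}  FIRST(B)={b}  FIRST(C)={b}
pass 2:
  A via A→S A a: +{b}
  FIRST(S)={a,b}  FIRST(A)={a,b}  FIRST(B)={b}  FIRST(C)={b}
pass 3: done
  FIRST(S)={a,b}  FIRST(A)={a,b}  FIRST(B)={b}  FIRST(C)={b}

FOLLOW iteration:
initialize: $ ∈ FOLLOW(S)
iter 1:
  A→A S B: FOLLOW(A) ⊇ FIRST(S) = {a,b}; new: +{a,b}
  A→A S B: FOLLOW(S) ⊇ FIRST(B) = {b}; new: +{b}
  A→A S B: FOLLOW(B) ⊇ FOLLOW(A) ⊇ {a,b}; new: +{a,b}
  A→S A a: FOLLOW(S) ⊇ FIRST(A) = {a,b}; new: +{a}
  S→C: FOLLOW(C) ⊇ FOLLOW(S) ⊇ {$,a,b}; new: +{$,a,b}
  S→a A: FOLLOW(A) ⊇ FOLLOW(S) ⊇ {$,a,b}; new: +{$}
  FOLLOW[S]={$,a,b}  FOLLOW[A]={$,a,b}  FOLLOW[B]={a,b}  FOLLOW[C]={$,a,b}
iter 2:
  A→A S B: FOLLOW(B) ⊇ FOLLOW(A) ⊇ {$,a,b}; new: +{$}
  FOLLOW[S]={$,a,b}  FOLLOW[A]={$,a,b}  FOLLOW[B]={$,a,b}  FOLLOW[C]={$,a,b}
iter 3: (no change)
  FOLLOW[S]={$,a,b}  FOLLOW[A]={$,a,b}  FOLLOW[B]={$,a,b}  FOLLOW[C]={$,a,b}

FOLLOW(A) = ["$", "a", "b"]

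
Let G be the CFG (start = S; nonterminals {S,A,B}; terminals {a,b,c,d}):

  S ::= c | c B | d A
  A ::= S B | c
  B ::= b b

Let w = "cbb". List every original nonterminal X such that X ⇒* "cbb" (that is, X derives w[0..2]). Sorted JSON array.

Convert to CNF:
  S -> T1 B | T2 A | c
  A -> S B | c
  B -> T0 T0
  T0 -> b
  T1 -> c
  T2 -> d

CYK fill (cells [i..j] with 0 ≤ i ≤ j ≤ 2 only):
  [0..0]={A,S,T1}  "c"  orig:{A,S}
  [1..1]={T0}  "b"  orig:{}
  [2..2]={T0}  "b"  orig:{}
  [0..1]=∅  "cb"
  [1..2]={B}  "bb"
  [0..2]={A,S}  "cbb"

Original NTs in T[0,2] deriving "cbb": ["A", "S"]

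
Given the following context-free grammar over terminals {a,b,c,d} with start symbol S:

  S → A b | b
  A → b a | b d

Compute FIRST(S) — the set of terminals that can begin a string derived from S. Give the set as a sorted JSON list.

FIRST sets, iterate to fixpoint:
iter 1:
  A via A→b a: +{b}
  S via S→A b: +{b}
  S: {b}  A: {b}
iter 2: (no change)
  S: {b}  A: {b}

FIRST(S) = ["b"]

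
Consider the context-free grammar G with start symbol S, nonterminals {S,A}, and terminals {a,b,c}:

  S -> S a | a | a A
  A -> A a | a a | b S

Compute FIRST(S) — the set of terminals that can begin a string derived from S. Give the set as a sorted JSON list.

Compute FIRST by fixpoint:
pass 1:
  A via A→a a: +{a}
  A via A→b S: +{b}
  S via S→a: +{a}
  FIRST[S]={a}  FIRST[A]={a,b}
pass 2: done
  FIRST[S]={a}  FIRST[A]={a,b}

FIRST(S) = ["a"]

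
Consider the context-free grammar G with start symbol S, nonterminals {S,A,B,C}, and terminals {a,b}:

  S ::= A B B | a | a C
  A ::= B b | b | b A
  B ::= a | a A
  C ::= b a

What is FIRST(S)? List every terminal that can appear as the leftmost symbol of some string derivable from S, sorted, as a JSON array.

Compute FIRST by fixpoint:
[1]
  A via A→b: +{b}
  B via B→a: +{a}
  C via C→b a: +{b}
  S via S→A B B: +{b}
  S via S→a: +{a}
  FIRST(S)={a,b}  FIRST(A)={b}  FIRST(B)={a}  FIRST(C)={b}
[2]
  A via A→B b: +{a}
  FIRST(S)={a,b}  FIRST(A)={a,b}  FIRST(B)={a}  FIRST(C)={b}
[3] done
  FIRST(S)={a,b}  FIRST(A)={a,b}  FIRST(B)={a}  FIRST(C)={b}

FIRST(S) = ["a", "b"]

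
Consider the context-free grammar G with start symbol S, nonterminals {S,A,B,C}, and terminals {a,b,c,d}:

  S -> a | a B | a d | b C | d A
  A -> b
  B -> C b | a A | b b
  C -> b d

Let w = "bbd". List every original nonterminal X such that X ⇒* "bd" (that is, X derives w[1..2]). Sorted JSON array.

Convert to CNF:
  S -> T0 C | T1 B | T1 T2 | T2 A | a
  A -> b
  B -> C T0 | T0 T0 | T1 A
  C -> T0 T2
  T0 -> b
  T1 -> a
  T2 -> d

CYK table (by increasing span) — only the sub-triangle for w[1..2]:
  cell(1,1) b: {A,T0}  orig:{A}
  cell(2,2) d: {T2}  orig:{}
  cell(1,2) bd: {C}

Original NTs in T[1,2] deriving "bd": ["C"]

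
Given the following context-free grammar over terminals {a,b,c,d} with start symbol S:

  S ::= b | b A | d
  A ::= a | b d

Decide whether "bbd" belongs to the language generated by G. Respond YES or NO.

Convert to CNF:
  S -> T0 A | b | d
  A -> T0 T1 | a
  T0 -> b
  T1 -> d

CYK fill:
  [0..0]={S,T0}  "b"  orig:{S}
  [1..1]={S,T0}  "b"  orig:{S}
  [2..2]={S,T1}  "d"  orig:{S}
  [0..1]=∅  "bb"
  [1..2]={A}  "bd"
  [0..2]={S}  "bbd"

S ∈ T[0,2] ⇒ YES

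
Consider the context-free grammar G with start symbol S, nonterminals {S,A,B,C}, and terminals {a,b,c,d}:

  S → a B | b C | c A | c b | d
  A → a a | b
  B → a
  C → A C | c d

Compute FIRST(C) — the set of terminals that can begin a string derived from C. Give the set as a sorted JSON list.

Compute FIRST by fixpoint:
round 1:
  A via A→a a: +{a}
  A via A→b: +{b}
  B via B→a: +{a}
  C via C→A C: +{a,b}
  C via C→c d: +{c}
  S via S→a B: +{a}
  S via S→b C: +{b}
  S via S→c A: +{c}
  S via S→d: +{d}
  S: {a,b,c,d}  A: {a,b}  B: {a}  C: {a,b,c}
round 2: (no change)
  S: {a,b,c,d}  A: {a,b}  B: {a}  C: {a,b,c}

FIRST(C) = ["a", "b", "c"]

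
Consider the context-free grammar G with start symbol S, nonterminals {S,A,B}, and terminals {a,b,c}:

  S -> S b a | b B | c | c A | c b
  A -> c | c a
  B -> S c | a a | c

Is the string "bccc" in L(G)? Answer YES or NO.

Convert to CNF:
  S -> S X3 | T0 A | T0 T2 | T2 B | c
  A -> T0 T1 | c
  B -> S T0 | T1 T1 | c
  T0 -> c
  T1 -> a
  T2 -> b
  X3 -> T2 T1

CYK fill:
  T[0,0] 'b' = {T2}  orig:{}
  T[1,1] 'c' = {A,B,S,T0}  orig:{A,B,S}
  T[2,2] 'c' = {A,B,S,T0}  orig:{A,B,S}
  T[3,3] 'c' = {A,B,S,T0}  orig:{A,B,S}
  T[0,1] 'bc' = {S}
  T[1,2] 'cc' = {B,S}
  T[2,3] 'cc' = {B,S}
  T[0,2] 'bcc' = {B,S}
  T[1,3] 'ccc' = {B}
  T[0,3] 'bccc' = {B,S}

S ∈ T[0,3] ⇒ YES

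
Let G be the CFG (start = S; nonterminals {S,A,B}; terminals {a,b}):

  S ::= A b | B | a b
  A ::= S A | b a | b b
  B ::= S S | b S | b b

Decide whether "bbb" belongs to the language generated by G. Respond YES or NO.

Convert to CNF:
  S -> A T0 | S S | T0 S | T0 T0 | T1 T0
  A -> S A | T0 T0 | T0 T1
  B -> S S | T0 S | T0 T0
  T0 -> b
  T1 -> a

CYK table (by increasing span):
  cell(0,0) b: {T0}  orig:{}
  cell(1,1) b: {T0}  orig:{}
  cell(2,2) b: {T0}  orig:{}
  cell(0,1) bb: {A,B,S}
  cell(1,2) bb: {A,B,S}
  cell(0,2) bbb: {B,S}

S ∈ T[0,2] ⇒ YES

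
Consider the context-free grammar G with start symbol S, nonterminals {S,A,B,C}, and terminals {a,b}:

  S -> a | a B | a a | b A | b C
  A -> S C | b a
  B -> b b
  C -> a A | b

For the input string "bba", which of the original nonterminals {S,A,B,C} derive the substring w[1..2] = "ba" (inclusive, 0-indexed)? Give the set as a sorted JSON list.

CNF form of G:
  S -> T0 A | T0 C | T1 B | T1 T1 | a
  A -> S C | T0 T1
  B -> T0 T0
  C -> T1 A | b
  T0 -> b
  T1 -> a

CYK fill — only the sub-triangle for w[1..2]:
  cell(1,1) b: {C,T0}  orig:{C}
  cell(2,2) a: {S,T1}  orig:{S}
  cell(1,2) ba: {A}

Original NTs in T[1,2] deriving "ba": ["A"]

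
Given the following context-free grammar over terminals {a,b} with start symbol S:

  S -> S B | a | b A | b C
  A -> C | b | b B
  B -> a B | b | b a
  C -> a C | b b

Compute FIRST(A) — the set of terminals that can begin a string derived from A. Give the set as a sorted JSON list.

Compute FIRST by fixpoint:
pass 1:
  A via A→b: +{b}
  B via B→a B: +{a}
  B via B→b: +{b}
  C via C→a C: +{a}
  C via C→b b: +{b}
  S via S→a: +{a}
  S via S→b A: +{b}
  FIRST[S]={a,b}  FIRST[A]={b}  FIRST[B]={a,b}  FIRST[C]={a,b}
pass 2:
  A via A→C: +{a}
  FIRST[S]={a,b}  FIRST[A]={a,b}  FIRST[B]={a,b}  FIRST[C]={a,b}
pass 3: (stable)
  FIRST[S]={a,b}  FIRST[A]={a,b}  FIRST[B]={a,b}  FIRST[C]={a,b}

FIRST(A) = ["a", "b"]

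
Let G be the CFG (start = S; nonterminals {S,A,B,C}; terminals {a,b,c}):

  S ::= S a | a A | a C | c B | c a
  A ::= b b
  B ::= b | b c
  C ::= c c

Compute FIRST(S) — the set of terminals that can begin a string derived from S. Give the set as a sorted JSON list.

FIRST iteration:
round 1:
  A via A→b b: +{b}
  B via B→b: +{b}
  C via C→c c: +{c}
  S via S→a A: +{a}
  S via S→c B: +{c}
  S: {a,c}  A: {b}  B: {b}  C: {c}
round 2: — fixpoint
  S: {a,c}  A: {b}  B: {b}  C: {c}

FIRST(S) = ["a", "c"]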